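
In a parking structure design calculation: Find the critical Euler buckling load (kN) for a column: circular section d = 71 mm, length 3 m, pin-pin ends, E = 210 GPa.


I = pi * d^4 / 64 = 1247392.97 mm^4
L = 3000.0 mm
P_cr = pi^2 * E * I / L^2
= 9.8696 * 210000.0 * 1247392.97 / 3000.0^2
= 287263.09 N = 287.2631 kN

287.2631 kN


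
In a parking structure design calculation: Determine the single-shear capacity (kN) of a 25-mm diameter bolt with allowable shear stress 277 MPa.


A = pi * d^2 / 4 = pi * 25^2 / 4 = 490.8739 mm^2
V = f_v * A / 1000 = 277 * 490.8739 / 1000
= 135.9721 kN

135.9721 kN


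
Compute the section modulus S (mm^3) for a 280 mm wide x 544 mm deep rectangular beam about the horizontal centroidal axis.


S = b * h^2 / 6
= 280 * 544^2 / 6
= 280 * 295936 / 6
= 13810346.67 mm^3

13810346.67 mm^3


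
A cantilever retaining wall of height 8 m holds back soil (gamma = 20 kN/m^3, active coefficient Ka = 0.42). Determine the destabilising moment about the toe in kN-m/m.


Pa = 0.5 * Ka * gamma * H^2
= 0.5 * 0.42 * 20 * 8^2
= 268.8 kN/m
Arm = H / 3 = 8 / 3 = 2.6667 m
Mo = Pa * arm = Pa * H / 3 = 268.8 * 8 / 3 = 716.8 kN-m/m

716.8 kN-m/m


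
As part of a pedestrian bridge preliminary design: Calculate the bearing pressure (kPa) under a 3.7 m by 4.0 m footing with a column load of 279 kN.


A = 3.7 * 4.0 = 14.8 m^2
q = P / A = 279 / 14.8
= 18.8514 kPa

18.8514 kPa


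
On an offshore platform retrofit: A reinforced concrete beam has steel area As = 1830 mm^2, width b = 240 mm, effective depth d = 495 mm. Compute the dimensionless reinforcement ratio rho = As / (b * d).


rho = As / (b * d)
= 1830 / (240 * 495)
= 1830 / 118800
= 0.015404 (dimensionless)

0.015404 (dimensionless)


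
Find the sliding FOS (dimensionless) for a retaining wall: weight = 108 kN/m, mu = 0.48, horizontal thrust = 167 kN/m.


Resisting force = mu * W = 0.48 * 108 = 51.84 kN/m
FOS = Resisting / Driving = 51.84 / 167
= 0.3104 (dimensionless)

0.3104 (dimensionless)


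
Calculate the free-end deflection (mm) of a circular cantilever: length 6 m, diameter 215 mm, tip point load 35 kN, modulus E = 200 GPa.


I = pi * d^4 / 64 = pi * 215^4 / 64 = 104887501.03 mm^4
L = 6000.0 mm, P = 35000.0 N, E = 200000.0 MPa
delta = P * L^3 / (3 * E * I)
= 35000.0 * 6000.0^3 / (3 * 200000.0 * 104887501.03)
= 120.1287 mm

120.1287 mm


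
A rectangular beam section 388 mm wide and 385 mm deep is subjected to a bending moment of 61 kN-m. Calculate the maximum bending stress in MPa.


I = b * h^3 / 12 = 388 * 385^3 / 12 = 1845154208.33 mm^4
y = h / 2 = 385 / 2 = 192.5 mm
M = 61 kN-m = 61000000.0 N-mm
sigma = M * y / I = 61000000.0 * 192.5 / 1845154208.33
= 6.36 MPa

6.36 MPa


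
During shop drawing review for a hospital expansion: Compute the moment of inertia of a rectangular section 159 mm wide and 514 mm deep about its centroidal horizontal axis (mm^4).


I = b * h^3 / 12
= 159 * 514^3 / 12
= 159 * 135796744 / 12
= 1799306858.0 mm^4

1799306858.0 mm^4


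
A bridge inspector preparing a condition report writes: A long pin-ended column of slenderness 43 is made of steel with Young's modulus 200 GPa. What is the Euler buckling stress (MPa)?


sigma_cr = pi^2 * E / lambda^2
= 9.8696 * 200000.0 / 43^2
= 9.8696 * 200000.0 / 1849
= 1067.5613 MPa

1067.5613 MPa


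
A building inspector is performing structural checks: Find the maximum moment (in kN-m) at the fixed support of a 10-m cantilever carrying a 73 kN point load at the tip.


For a cantilever with a point load at the free end:
M_max = P * L = 73 * 10 = 730 kN-m

730 kN-m


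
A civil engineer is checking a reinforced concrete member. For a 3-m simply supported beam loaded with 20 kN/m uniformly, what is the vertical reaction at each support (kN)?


Total load = w * L = 20 * 3 = 60 kN
By symmetry, each reaction R = total / 2 = 60 / 2 = 30.0 kN

30.0 kN


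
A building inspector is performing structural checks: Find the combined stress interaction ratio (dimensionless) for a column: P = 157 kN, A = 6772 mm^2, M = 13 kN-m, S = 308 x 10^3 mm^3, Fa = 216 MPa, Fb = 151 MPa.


f_a = P / A = 157000.0 / 6772 = 23.1837 MPa
f_b = M / S = 13000000.0 / 308000.0 = 42.2078 MPa
Ratio = f_a / Fa + f_b / Fb
= 23.1837 / 216 + 42.2078 / 151
= 0.3869 (dimensionless)

0.3869 (dimensionless)


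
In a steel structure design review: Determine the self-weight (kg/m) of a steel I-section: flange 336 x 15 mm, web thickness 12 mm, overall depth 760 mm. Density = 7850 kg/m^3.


A_flanges = 2 * 336 * 15 = 10080 mm^2
A_web = (760 - 2 * 15) * 12 = 8760 mm^2
A_total = 10080 + 8760 = 18840 mm^2 = 0.018840 m^2
Weight = rho * A = 7850 * 0.018840 = 147.894 kg/m

147.894 kg/m


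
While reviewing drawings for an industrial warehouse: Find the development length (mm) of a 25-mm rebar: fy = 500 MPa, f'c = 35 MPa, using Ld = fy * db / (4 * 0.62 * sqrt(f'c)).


Ld = (fy * db) / (4 * 0.62 * sqrt(f'c))
= (500 * 25) / (4 * 0.62 * sqrt(35))
= 12500 / 14.6719
= 851.97 mm

851.97 mm


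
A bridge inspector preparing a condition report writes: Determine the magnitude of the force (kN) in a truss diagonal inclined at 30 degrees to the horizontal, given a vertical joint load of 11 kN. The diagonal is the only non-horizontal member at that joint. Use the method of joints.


At the joint, only the diagonal has a vertical component, so vertical equilibrium gives:
F * sin(30) = 11
F = 11 / sin(30)
= 11 / 0.5
= 22.0 kN

22.0 kN


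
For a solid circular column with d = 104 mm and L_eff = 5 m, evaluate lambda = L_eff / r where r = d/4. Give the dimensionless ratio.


Radius of gyration r = d / 4 = 104 / 4 = 26.0 mm
L_eff = 5000.0 mm
Slenderness ratio = L / r = 5000.0 / 26.0 = 192.31 (dimensionless)

192.31 (dimensionless)


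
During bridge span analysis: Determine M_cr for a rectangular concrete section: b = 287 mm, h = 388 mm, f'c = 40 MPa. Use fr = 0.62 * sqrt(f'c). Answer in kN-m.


fr = 0.62 * sqrt(40) = 0.62 * 6.3246 = 3.9212 MPa
I = 287 * 388^3 / 12 = 1396998138.67 mm^4
y_t = 194.0 mm
M_cr = fr * I / y_t = 3.9212 * 1396998138.67 / 194.0 N-mm
= 28.2368 kN-m

28.2368 kN-m


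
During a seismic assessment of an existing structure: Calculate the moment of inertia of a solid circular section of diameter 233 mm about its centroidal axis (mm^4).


r = d / 2 = 233 / 2 = 116.5 mm
I = pi * r^4 / 4 = pi * 116.5^4 / 4
= 144675030.57 mm^4

144675030.57 mm^4


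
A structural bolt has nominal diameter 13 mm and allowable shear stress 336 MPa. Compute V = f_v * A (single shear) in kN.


A = pi * d^2 / 4 = pi * 13^2 / 4 = 132.7323 mm^2
V = f_v * A / 1000 = 336 * 132.7323 / 1000
= 44.598 kN

44.598 kN


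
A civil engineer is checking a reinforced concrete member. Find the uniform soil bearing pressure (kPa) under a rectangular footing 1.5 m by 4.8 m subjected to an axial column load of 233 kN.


A = 1.5 * 4.8 = 7.2 m^2
q = P / A = 233 / 7.2
= 32.3611 kPa

32.3611 kPa


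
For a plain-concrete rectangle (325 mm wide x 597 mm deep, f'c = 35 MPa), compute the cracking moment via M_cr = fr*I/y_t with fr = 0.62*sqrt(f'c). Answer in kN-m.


fr = 0.62 * sqrt(35) = 0.62 * 5.9161 = 3.668 MPa
I = 325 * 597^3 / 12 = 5762688018.75 mm^4
y_t = 298.5 mm
M_cr = fr * I / y_t = 3.668 * 5762688018.75 / 298.5 N-mm
= 70.8119 kN-m

70.8119 kN-m


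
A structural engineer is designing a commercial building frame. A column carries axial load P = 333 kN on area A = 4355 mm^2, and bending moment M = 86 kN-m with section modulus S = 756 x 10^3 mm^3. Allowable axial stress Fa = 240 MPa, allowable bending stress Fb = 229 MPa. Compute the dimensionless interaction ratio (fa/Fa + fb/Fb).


f_a = P / A = 333000.0 / 4355 = 76.4638 MPa
f_b = M / S = 86000000.0 / 756000.0 = 113.7566 MPa
Ratio = f_a / Fa + f_b / Fb
= 76.4638 / 240 + 113.7566 / 229
= 0.8154 (dimensionless)

0.8154 (dimensionless)


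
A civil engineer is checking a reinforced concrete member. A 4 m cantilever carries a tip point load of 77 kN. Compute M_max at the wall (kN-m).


For a cantilever with a point load at the free end:
M_max = P * L = 77 * 4 = 308 kN-m

308 kN-m


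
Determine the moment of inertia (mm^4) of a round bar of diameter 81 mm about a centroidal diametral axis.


r = d / 2 = 81 / 2 = 40.5 mm
I = pi * r^4 / 4 = pi * 40.5^4 / 4
= 2113050.98 mm^4

2113050.98 mm^4


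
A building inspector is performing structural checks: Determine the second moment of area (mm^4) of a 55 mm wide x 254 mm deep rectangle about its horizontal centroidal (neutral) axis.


I = b * h^3 / 12
= 55 * 254^3 / 12
= 55 * 16387064 / 12
= 75107376.67 mm^4

75107376.67 mm^4


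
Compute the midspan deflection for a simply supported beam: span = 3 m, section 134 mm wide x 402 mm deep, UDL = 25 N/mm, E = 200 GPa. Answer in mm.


I = 134 * 402^3 / 12 = 725440356.0 mm^4
L = 3000.0 mm, w = 25 N/mm, E = 200000.0 MPa
delta = 5 * w * L^4 / (384 * E * I)
= 5 * 25 * 3000.0^4 / (384 * 200000.0 * 725440356.0)
= 0.1817 mm

0.1817 mm


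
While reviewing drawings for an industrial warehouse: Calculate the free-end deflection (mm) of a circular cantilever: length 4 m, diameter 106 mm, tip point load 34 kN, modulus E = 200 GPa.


I = pi * d^4 / 64 = pi * 106^4 / 64 = 6197169.29 mm^4
L = 4000.0 mm, P = 34000.0 N, E = 200000.0 MPa
delta = P * L^3 / (3 * E * I)
= 34000.0 * 4000.0^3 / (3 * 200000.0 * 6197169.29)
= 585.2134 mm

585.2134 mm


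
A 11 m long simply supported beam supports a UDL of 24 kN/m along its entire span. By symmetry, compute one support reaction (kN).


Total load = w * L = 24 * 11 = 264 kN
By symmetry, each reaction R = total / 2 = 264 / 2 = 132.0 kN

132.0 kN


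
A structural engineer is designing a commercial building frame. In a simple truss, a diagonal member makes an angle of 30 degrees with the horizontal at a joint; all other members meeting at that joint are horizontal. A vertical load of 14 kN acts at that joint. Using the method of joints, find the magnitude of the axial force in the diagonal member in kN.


At the joint, only the diagonal has a vertical component, so vertical equilibrium gives:
F * sin(30) = 14
F = 14 / sin(30)
= 14 / 0.5
= 28.0 kN

28.0 kN


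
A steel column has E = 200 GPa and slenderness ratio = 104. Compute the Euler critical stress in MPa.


sigma_cr = pi^2 * E / lambda^2
= 9.8696 * 200000.0 / 104^2
= 9.8696 * 200000.0 / 10816
= 182.5001 MPa

182.5001 MPa


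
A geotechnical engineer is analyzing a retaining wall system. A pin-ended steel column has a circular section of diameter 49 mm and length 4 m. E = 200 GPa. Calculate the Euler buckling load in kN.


I = pi * d^4 / 64 = 282979.01 mm^4
L = 4000.0 mm
P_cr = pi^2 * E * I / L^2
= 9.8696 * 200000.0 * 282979.01 / 4000.0^2
= 34911.14 N = 34.9111 kN

34.9111 kN


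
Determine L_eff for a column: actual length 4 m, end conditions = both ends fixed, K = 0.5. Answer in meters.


L_eff = K * L
= 0.5 * 4
= 2.0 m

2.0 m


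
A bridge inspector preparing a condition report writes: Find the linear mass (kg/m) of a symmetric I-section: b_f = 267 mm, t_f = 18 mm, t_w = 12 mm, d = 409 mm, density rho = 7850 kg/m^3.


A_flanges = 2 * 267 * 18 = 9612 mm^2
A_web = (409 - 2 * 18) * 12 = 4476 mm^2
A_total = 9612 + 4476 = 14088 mm^2 = 0.014088 m^2
Weight = rho * A = 7850 * 0.014088 = 110.5908 kg/m

110.5908 kg/m


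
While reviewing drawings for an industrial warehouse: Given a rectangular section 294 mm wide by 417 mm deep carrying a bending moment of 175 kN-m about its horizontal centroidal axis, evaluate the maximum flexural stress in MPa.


I = b * h^3 / 12 = 294 * 417^3 / 12 = 1776536968.5 mm^4
y = h / 2 = 417 / 2 = 208.5 mm
M = 175 kN-m = 175000000.0 N-mm
sigma = M * y / I = 175000000.0 * 208.5 / 1776536968.5
= 20.54 MPa

20.54 MPa


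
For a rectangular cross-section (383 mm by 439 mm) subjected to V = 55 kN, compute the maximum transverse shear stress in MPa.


A = b * h = 383 * 439 = 168137 mm^2
V = 55 kN = 55000.0 N
tau_max = 1.5 * V / A = 1.5 * 55000.0 / 168137
= 0.4907 MPa

0.4907 MPa


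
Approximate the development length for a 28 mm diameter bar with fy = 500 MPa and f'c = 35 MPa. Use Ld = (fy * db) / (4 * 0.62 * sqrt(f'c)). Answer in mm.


Ld = (fy * db) / (4 * 0.62 * sqrt(f'c))
= (500 * 28) / (4 * 0.62 * sqrt(35))
= 14000 / 14.6719
= 954.21 mm

954.21 mm


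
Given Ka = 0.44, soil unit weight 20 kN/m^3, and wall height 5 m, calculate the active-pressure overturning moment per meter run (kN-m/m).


Pa = 0.5 * Ka * gamma * H^2
= 0.5 * 0.44 * 20 * 5^2
= 110.0 kN/m
Arm = H / 3 = 5 / 3 = 1.6667 m
Mo = Pa * arm = Pa * H / 3 = 110.0 * 5 / 3 = 183.3333 kN-m/m

183.3333 kN-m/m


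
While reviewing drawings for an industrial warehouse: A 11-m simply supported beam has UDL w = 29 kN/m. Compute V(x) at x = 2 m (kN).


R_A = w * L / 2 = 29 * 11 / 2 = 159.5 kN
V(x) = R_A - w * x = 159.5 - 29 * 2
= 101.5 kN

101.5 kN


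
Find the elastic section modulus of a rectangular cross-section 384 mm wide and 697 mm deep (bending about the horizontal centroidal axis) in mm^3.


S = b * h^2 / 6
= 384 * 697^2 / 6
= 384 * 485809 / 6
= 31091776.0 mm^3

31091776.0 mm^3


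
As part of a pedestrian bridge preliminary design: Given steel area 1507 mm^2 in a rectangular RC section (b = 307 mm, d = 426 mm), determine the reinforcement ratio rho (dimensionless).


rho = As / (b * d)
= 1507 / (307 * 426)
= 1507 / 130782
= 0.011523 (dimensionless)

0.011523 (dimensionless)


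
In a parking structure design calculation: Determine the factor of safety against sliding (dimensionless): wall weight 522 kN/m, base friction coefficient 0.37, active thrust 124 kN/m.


Resisting force = mu * W = 0.37 * 522 = 193.14 kN/m
FOS = Resisting / Driving = 193.14 / 124
= 1.5576 (dimensionless)

1.5576 (dimensionless)


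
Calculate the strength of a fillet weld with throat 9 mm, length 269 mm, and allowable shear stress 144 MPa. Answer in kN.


Strength = throat * length * allowable stress
= 9 * 269 * 144 N
= 348624 N
= 348.62 kN

348.62 kN


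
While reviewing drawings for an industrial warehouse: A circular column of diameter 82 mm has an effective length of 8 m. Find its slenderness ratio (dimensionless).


Radius of gyration r = d / 4 = 82 / 4 = 20.5 mm
L_eff = 8000.0 mm
Slenderness ratio = L / r = 8000.0 / 20.5 = 390.24 (dimensionless)

390.24 (dimensionless)


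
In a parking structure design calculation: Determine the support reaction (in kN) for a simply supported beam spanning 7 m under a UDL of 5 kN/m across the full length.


Total load = w * L = 5 * 7 = 35 kN
By symmetry, each reaction R = total / 2 = 35 / 2 = 17.5 kN

17.5 kN


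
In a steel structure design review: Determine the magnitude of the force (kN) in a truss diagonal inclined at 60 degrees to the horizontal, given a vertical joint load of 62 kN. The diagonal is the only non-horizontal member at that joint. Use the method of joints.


At the joint, only the diagonal has a vertical component, so vertical equilibrium gives:
F * sin(60) = 62
F = 62 / sin(60)
= 62 / 0.866025
= 71.59 kN

71.59 kN


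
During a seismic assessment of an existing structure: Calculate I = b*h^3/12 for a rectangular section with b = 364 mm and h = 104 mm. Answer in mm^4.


I = b * h^3 / 12
= 364 * 104^3 / 12
= 364 * 1124864 / 12
= 34120874.67 mm^4

34120874.67 mm^4


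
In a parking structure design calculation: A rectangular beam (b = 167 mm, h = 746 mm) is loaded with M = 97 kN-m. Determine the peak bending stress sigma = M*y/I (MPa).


I = b * h^3 / 12 = 167 * 746^3 / 12 = 5777656359.33 mm^4
y = h / 2 = 746 / 2 = 373.0 mm
M = 97 kN-m = 97000000.0 N-mm
sigma = M * y / I = 97000000.0 * 373.0 / 5777656359.33
= 6.26 MPa

6.26 MPa


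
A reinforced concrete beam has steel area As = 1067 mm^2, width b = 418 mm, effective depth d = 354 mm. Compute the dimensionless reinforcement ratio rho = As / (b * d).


rho = As / (b * d)
= 1067 / (418 * 354)
= 1067 / 147972
= 0.007211 (dimensionless)

0.007211 (dimensionless)


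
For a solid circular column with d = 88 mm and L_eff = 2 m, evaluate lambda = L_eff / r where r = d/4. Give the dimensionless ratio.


Radius of gyration r = d / 4 = 88 / 4 = 22.0 mm
L_eff = 2000.0 mm
Slenderness ratio = L / r = 2000.0 / 22.0 = 90.91 (dimensionless)

90.91 (dimensionless)


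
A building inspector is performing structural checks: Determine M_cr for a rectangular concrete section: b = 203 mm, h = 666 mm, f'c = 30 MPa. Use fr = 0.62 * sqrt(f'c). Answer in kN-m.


fr = 0.62 * sqrt(30) = 0.62 * 5.4772 = 3.3959 MPa
I = 203 * 666^3 / 12 = 4997323674.0 mm^4
y_t = 333.0 mm
M_cr = fr * I / y_t = 3.3959 * 4997323674.0 / 333.0 N-mm
= 50.9619 kN-m

50.9619 kN-m


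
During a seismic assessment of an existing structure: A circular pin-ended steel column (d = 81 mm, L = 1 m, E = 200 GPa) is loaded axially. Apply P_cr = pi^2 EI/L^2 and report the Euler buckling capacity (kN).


I = pi * d^4 / 64 = 2113050.98 mm^4
L = 1000.0 mm
P_cr = pi^2 * E * I / L^2
= 9.8696 * 200000.0 * 2113050.98 / 1000.0^2
= 4170995.44 N = 4170.9954 kN

4170.9954 kN


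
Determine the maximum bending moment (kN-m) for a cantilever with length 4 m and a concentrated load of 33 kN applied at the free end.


For a cantilever with a point load at the free end:
M_max = P * L = 33 * 4 = 132 kN-m

132 kN-m


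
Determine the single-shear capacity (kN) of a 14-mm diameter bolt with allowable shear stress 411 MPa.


A = pi * d^2 / 4 = pi * 14^2 / 4 = 153.938 mm^2
V = f_v * A / 1000 = 411 * 153.938 / 1000
= 63.2685 kN

63.2685 kN


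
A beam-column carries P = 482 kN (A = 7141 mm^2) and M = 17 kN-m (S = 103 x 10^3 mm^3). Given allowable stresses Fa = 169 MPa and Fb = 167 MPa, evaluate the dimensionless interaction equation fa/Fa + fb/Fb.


f_a = P / A = 482000.0 / 7141 = 67.4975 MPa
f_b = M / S = 17000000.0 / 103000.0 = 165.0485 MPa
Ratio = f_a / Fa + f_b / Fb
= 67.4975 / 169 + 165.0485 / 167
= 1.3877 (dimensionless)

1.3877 (dimensionless)


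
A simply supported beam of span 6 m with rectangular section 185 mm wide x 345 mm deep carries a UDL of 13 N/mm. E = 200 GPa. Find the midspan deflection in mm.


I = 185 * 345^3 / 12 = 633064218.75 mm^4
L = 6000.0 mm, w = 13 N/mm, E = 200000.0 MPa
delta = 5 * w * L^4 / (384 * E * I)
= 5 * 13 * 6000.0^4 / (384 * 200000.0 * 633064218.75)
= 1.7326 mm

1.7326 mm


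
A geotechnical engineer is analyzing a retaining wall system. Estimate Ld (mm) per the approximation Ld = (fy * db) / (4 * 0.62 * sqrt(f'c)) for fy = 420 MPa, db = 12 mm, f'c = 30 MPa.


Ld = (fy * db) / (4 * 0.62 * sqrt(f'c))
= (420 * 12) / (4 * 0.62 * sqrt(30))
= 5040 / 13.5835
= 371.04 mm

371.04 mm


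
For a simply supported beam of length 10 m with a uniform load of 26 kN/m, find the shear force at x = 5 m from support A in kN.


R_A = w * L / 2 = 26 * 10 / 2 = 130.0 kN
V(x) = R_A - w * x = 130.0 - 26 * 5
= 0.0 kN

0.0 kN


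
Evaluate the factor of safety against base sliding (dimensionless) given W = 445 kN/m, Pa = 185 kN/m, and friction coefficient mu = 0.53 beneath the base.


Resisting force = mu * W = 0.53 * 445 = 235.85 kN/m
FOS = Resisting / Driving = 235.85 / 185
= 1.2749 (dimensionless)

1.2749 (dimensionless)


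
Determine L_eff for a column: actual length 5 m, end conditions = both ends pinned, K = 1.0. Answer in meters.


L_eff = K * L
= 1.0 * 5
= 5.0 m

5.0 m


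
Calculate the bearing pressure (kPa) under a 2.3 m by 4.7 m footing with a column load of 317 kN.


A = 2.3 * 4.7 = 10.81 m^2
q = P / A = 317 / 10.81
= 29.3247 kPa

29.3247 kPa


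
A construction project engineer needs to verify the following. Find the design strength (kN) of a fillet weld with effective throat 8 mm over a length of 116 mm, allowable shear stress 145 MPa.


Strength = throat * length * allowable stress
= 8 * 116 * 145 N
= 134560 N
= 134.56 kN

134.56 kN


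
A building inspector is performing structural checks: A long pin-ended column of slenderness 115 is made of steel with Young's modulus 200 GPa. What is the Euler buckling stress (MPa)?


sigma_cr = pi^2 * E / lambda^2
= 9.8696 * 200000.0 / 115^2
= 9.8696 * 200000.0 / 13225
= 149.2568 MPa

149.2568 MPa


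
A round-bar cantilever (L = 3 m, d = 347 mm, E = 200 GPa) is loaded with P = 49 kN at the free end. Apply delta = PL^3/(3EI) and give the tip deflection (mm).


I = pi * d^4 / 64 = pi * 347^4 / 64 = 711684976.18 mm^4
L = 3000.0 mm, P = 49000.0 N, E = 200000.0 MPa
delta = P * L^3 / (3 * E * I)
= 49000.0 * 3000.0^3 / (3 * 200000.0 * 711684976.18)
= 3.0983 mm

3.0983 mm


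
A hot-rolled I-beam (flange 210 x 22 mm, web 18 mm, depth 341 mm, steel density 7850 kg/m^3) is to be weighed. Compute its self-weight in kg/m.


A_flanges = 2 * 210 * 22 = 9240 mm^2
A_web = (341 - 2 * 22) * 18 = 5346 mm^2
A_total = 9240 + 5346 = 14586 mm^2 = 0.014586 m^2
Weight = rho * A = 7850 * 0.014586 = 114.5001 kg/m

114.5001 kg/m


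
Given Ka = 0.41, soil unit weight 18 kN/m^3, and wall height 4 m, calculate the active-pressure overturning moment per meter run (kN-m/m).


Pa = 0.5 * Ka * gamma * H^2
= 0.5 * 0.41 * 18 * 4^2
= 59.04 kN/m
Arm = H / 3 = 4 / 3 = 1.3333 m
Mo = Pa * arm = Pa * H / 3 = 59.04 * 4 / 3 = 78.72 kN-m/m

78.72 kN-m/m


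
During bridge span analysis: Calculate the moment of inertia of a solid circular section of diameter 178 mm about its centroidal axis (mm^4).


r = d / 2 = 178 / 2 = 89.0 mm
I = pi * r^4 / 4 = pi * 89.0^4 / 4
= 49277640.85 mm^4

49277640.85 mm^4


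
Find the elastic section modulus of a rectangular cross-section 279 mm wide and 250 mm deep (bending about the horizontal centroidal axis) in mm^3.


S = b * h^2 / 6
= 279 * 250^2 / 6
= 279 * 62500 / 6
= 2906250.0 mm^3

2906250.0 mm^3


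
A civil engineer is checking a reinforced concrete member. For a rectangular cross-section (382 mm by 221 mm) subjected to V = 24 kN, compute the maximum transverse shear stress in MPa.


A = b * h = 382 * 221 = 84422 mm^2
V = 24 kN = 24000.0 N
tau_max = 1.5 * V / A = 1.5 * 24000.0 / 84422
= 0.4264 MPa

0.4264 MPa


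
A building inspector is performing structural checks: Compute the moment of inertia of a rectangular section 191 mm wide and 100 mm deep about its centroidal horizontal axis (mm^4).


I = b * h^3 / 12
= 191 * 100^3 / 12
= 191 * 1000000 / 12
= 15916666.67 mm^4

15916666.67 mm^4


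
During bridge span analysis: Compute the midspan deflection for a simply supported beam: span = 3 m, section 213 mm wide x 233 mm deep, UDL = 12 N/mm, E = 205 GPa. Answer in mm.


I = 213 * 233^3 / 12 = 224525731.75 mm^4
L = 3000.0 mm, w = 12 N/mm, E = 205000.0 MPa
delta = 5 * w * L^4 / (384 * E * I)
= 5 * 12 * 3000.0^4 / (384 * 205000.0 * 224525731.75)
= 0.275 mm

0.275 mm


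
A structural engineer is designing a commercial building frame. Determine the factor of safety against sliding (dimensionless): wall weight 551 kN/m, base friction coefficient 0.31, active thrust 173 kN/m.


Resisting force = mu * W = 0.31 * 551 = 170.81 kN/m
FOS = Resisting / Driving = 170.81 / 173
= 0.9873 (dimensionless)

0.9873 (dimensionless)


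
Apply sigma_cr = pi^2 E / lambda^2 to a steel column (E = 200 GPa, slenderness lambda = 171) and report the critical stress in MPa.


sigma_cr = pi^2 * E / lambda^2
= 9.8696 * 200000.0 / 171^2
= 9.8696 * 200000.0 / 29241
= 67.5052 MPa

67.5052 MPa


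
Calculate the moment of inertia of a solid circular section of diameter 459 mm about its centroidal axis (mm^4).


r = d / 2 = 459 / 2 = 229.5 mm
I = pi * r^4 / 4 = pi * 229.5^4 / 4
= 2178816426.6 mm^4

2178816426.6 mm^4


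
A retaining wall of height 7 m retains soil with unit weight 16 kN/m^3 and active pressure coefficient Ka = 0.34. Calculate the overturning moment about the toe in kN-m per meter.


Pa = 0.5 * Ka * gamma * H^2
= 0.5 * 0.34 * 16 * 7^2
= 133.28 kN/m
Arm = H / 3 = 7 / 3 = 2.3333 m
Mo = Pa * arm = Pa * H / 3 = 133.28 * 7 / 3 = 310.9867 kN-m/m

310.9867 kN-m/m


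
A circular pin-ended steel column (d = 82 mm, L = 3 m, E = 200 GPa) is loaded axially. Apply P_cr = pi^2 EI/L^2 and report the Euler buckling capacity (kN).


I = pi * d^4 / 64 = 2219347.5 mm^4
L = 3000.0 mm
P_cr = pi^2 * E * I / L^2
= 9.8696 * 200000.0 * 2219347.5 / 3000.0^2
= 486757.37 N = 486.7574 kN

486.7574 kN


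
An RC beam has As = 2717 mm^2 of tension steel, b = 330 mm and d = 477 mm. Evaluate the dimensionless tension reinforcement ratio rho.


rho = As / (b * d)
= 2717 / (330 * 477)
= 2717 / 157410
= 0.017261 (dimensionless)

0.017261 (dimensionless)


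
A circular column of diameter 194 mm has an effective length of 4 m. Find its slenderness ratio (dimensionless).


Radius of gyration r = d / 4 = 194 / 4 = 48.5 mm
L_eff = 4000.0 mm
Slenderness ratio = L / r = 4000.0 / 48.5 = 82.47 (dimensionless)

82.47 (dimensionless)


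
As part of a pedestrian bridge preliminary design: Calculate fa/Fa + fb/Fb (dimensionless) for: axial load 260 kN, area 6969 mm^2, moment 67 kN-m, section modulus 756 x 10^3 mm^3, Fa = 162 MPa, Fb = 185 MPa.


f_a = P / A = 260000.0 / 6969 = 37.3081 MPa
f_b = M / S = 67000000.0 / 756000.0 = 88.6243 MPa
Ratio = f_a / Fa + f_b / Fb
= 37.3081 / 162 + 88.6243 / 185
= 0.7093 (dimensionless)

0.7093 (dimensionless)


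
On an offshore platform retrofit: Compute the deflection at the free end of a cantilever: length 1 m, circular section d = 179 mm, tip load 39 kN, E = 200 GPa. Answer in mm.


I = pi * d^4 / 64 = pi * 179^4 / 64 = 50394370.27 mm^4
L = 1000.0 mm, P = 39000.0 N, E = 200000.0 MPa
delta = P * L^3 / (3 * E * I)
= 39000.0 * 1000.0^3 / (3 * 200000.0 * 50394370.27)
= 1.2898 mm

1.2898 mm


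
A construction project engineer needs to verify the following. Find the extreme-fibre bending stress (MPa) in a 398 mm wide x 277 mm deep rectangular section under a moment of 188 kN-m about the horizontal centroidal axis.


I = b * h^3 / 12 = 398 * 277^3 / 12 = 704922111.17 mm^4
y = h / 2 = 277 / 2 = 138.5 mm
M = 188 kN-m = 188000000.0 N-mm
sigma = M * y / I = 188000000.0 * 138.5 / 704922111.17
= 36.94 MPa

36.94 MPa


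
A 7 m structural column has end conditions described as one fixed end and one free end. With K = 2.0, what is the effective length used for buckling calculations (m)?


L_eff = K * L
= 2.0 * 7
= 14.0 m

14.0 m


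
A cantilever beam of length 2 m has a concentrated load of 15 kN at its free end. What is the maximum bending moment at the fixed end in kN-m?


For a cantilever with a point load at the free end:
M_max = P * L = 15 * 2 = 30 kN-m

30 kN-m


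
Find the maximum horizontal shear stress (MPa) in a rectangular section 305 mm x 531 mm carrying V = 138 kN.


A = b * h = 305 * 531 = 161955 mm^2
V = 138 kN = 138000.0 N
tau_max = 1.5 * V / A = 1.5 * 138000.0 / 161955
= 1.2781 MPa

1.2781 MPa


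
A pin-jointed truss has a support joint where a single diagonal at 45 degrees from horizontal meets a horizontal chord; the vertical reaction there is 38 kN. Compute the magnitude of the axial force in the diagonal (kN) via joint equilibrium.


At the joint, only the diagonal has a vertical component, so vertical equilibrium gives:
F * sin(45) = 38
F = 38 / sin(45)
= 38 / 0.707107
= 53.74 kN

53.74 kN


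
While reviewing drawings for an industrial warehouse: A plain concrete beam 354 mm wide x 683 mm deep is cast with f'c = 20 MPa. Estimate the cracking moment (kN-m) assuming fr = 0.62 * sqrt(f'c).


fr = 0.62 * sqrt(20) = 0.62 * 4.4721 = 2.7727 MPa
I = 354 * 683^3 / 12 = 9399053616.5 mm^4
y_t = 341.5 mm
M_cr = fr * I / y_t = 2.7727 * 9399053616.5 / 341.5 N-mm
= 76.3133 kN-m

76.3133 kN-m


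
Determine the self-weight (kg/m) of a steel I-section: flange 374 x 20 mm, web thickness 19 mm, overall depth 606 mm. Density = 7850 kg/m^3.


A_flanges = 2 * 374 * 20 = 14960 mm^2
A_web = (606 - 2 * 20) * 19 = 10754 mm^2
A_total = 14960 + 10754 = 25714 mm^2 = 0.025714 m^2
Weight = rho * A = 7850 * 0.025714 = 201.8549 kg/m

201.8549 kg/m


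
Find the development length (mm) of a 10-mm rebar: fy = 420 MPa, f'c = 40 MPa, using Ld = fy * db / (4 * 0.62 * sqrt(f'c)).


Ld = (fy * db) / (4 * 0.62 * sqrt(f'c))
= (420 * 10) / (4 * 0.62 * sqrt(40))
= 4200 / 15.6849
= 267.77 mm

267.77 mm


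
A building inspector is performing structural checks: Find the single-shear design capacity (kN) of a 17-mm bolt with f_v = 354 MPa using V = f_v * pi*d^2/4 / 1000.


A = pi * d^2 / 4 = pi * 17^2 / 4 = 226.9801 mm^2
V = f_v * A / 1000 = 354 * 226.9801 / 1000
= 80.3509 kN

80.3509 kN


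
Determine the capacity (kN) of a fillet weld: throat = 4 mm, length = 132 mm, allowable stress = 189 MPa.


Strength = throat * length * allowable stress
= 4 * 132 * 189 N
= 99792 N
= 99.79 kN

99.79 kN


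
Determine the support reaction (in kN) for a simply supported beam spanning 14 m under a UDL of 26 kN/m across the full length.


Total load = w * L = 26 * 14 = 364 kN
By symmetry, each reaction R = total / 2 = 364 / 2 = 182.0 kN

182.0 kN


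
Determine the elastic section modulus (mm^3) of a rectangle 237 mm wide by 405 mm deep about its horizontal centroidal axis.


S = b * h^2 / 6
= 237 * 405^2 / 6
= 237 * 164025 / 6
= 6478987.5 mm^3

6478987.5 mm^3


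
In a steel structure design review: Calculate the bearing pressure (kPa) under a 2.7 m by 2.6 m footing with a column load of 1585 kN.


A = 2.7 * 2.6 = 7.02 m^2
q = P / A = 1585 / 7.02
= 225.7835 kPa

225.7835 kPa


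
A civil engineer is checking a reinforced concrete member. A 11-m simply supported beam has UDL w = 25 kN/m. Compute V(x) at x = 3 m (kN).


R_A = w * L / 2 = 25 * 11 / 2 = 137.5 kN
V(x) = R_A - w * x = 137.5 - 25 * 3
= 62.5 kN

62.5 kN


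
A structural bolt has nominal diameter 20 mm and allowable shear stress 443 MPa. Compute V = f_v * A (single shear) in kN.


A = pi * d^2 / 4 = pi * 20^2 / 4 = 314.1593 mm^2
V = f_v * A / 1000 = 443 * 314.1593 / 1000
= 139.1726 kN

139.1726 kN


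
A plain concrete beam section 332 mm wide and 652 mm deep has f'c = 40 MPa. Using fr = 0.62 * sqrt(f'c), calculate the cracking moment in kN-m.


fr = 0.62 * sqrt(40) = 0.62 * 6.3246 = 3.9212 MPa
I = 332 * 652^3 / 12 = 7668309354.67 mm^4
y_t = 326.0 mm
M_cr = fr * I / y_t = 3.9212 * 7668309354.67 / 326.0 N-mm
= 92.2367 kN-m

92.2367 kN-m


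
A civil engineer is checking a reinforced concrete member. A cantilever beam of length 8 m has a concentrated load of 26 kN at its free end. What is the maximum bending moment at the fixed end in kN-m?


For a cantilever with a point load at the free end:
M_max = P * L = 26 * 8 = 208 kN-m

208 kN-m


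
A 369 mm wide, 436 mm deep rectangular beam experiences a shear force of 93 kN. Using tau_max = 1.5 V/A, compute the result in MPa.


A = b * h = 369 * 436 = 160884 mm^2
V = 93 kN = 93000.0 N
tau_max = 1.5 * V / A = 1.5 * 93000.0 / 160884
= 0.8671 MPa

0.8671 MPa


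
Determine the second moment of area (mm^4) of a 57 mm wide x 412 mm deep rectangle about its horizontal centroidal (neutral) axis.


I = b * h^3 / 12
= 57 * 412^3 / 12
= 57 * 69934528 / 12
= 332189008.0 mm^4

332189008.0 mm^4


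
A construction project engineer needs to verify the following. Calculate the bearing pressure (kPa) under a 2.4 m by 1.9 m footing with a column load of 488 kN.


A = 2.4 * 1.9 = 4.56 m^2
q = P / A = 488 / 4.56
= 107.0175 kPa

107.0175 kPa


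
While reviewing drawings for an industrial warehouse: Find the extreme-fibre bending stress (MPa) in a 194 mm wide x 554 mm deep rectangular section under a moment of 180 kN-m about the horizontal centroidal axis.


I = b * h^3 / 12 = 194 * 554^3 / 12 = 2748842001.33 mm^4
y = h / 2 = 554 / 2 = 277.0 mm
M = 180 kN-m = 180000000.0 N-mm
sigma = M * y / I = 180000000.0 * 277.0 / 2748842001.33
= 18.14 MPa

18.14 MPa


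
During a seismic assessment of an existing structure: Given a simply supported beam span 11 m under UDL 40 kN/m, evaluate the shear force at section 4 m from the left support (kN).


R_A = w * L / 2 = 40 * 11 / 2 = 220.0 kN
V(x) = R_A - w * x = 220.0 - 40 * 4
= 60.0 kN

60.0 kN


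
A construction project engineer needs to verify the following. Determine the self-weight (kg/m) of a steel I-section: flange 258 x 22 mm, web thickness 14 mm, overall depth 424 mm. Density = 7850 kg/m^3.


A_flanges = 2 * 258 * 22 = 11352 mm^2
A_web = (424 - 2 * 22) * 14 = 5320 mm^2
A_total = 11352 + 5320 = 16672 mm^2 = 0.016672 m^2
Weight = rho * A = 7850 * 0.016672 = 130.8752 kg/m

130.8752 kg/m


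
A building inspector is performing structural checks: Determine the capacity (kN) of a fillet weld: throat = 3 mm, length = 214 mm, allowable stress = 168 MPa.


Strength = throat * length * allowable stress
= 3 * 214 * 168 N
= 107856 N
= 107.86 kN

107.86 kN


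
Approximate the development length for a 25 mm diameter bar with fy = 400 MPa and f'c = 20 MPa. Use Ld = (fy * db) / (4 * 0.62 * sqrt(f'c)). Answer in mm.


Ld = (fy * db) / (4 * 0.62 * sqrt(f'c))
= (400 * 25) / (4 * 0.62 * sqrt(20))
= 10000 / 11.0909
= 901.64 mm

901.64 mm


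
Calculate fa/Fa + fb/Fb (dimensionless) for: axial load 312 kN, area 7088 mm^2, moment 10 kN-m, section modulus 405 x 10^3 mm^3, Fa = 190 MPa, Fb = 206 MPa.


f_a = P / A = 312000.0 / 7088 = 44.0181 MPa
f_b = M / S = 10000000.0 / 405000.0 = 24.6914 MPa
Ratio = f_a / Fa + f_b / Fb
= 44.0181 / 190 + 24.6914 / 206
= 0.3515 (dimensionless)

0.3515 (dimensionless)


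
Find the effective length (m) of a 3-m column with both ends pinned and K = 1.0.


L_eff = K * L
= 1.0 * 3
= 3.0 m

3.0 m


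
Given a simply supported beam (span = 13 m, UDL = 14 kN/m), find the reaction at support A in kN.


Total load = w * L = 14 * 13 = 182 kN
By symmetry, each reaction R = total / 2 = 182 / 2 = 91.0 kN

91.0 kN


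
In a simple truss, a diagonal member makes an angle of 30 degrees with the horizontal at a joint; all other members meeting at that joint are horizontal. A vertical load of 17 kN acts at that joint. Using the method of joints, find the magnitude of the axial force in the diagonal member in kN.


At the joint, only the diagonal has a vertical component, so vertical equilibrium gives:
F * sin(30) = 17
F = 17 / sin(30)
= 17 / 0.5
= 34.0 kN

34.0 kN


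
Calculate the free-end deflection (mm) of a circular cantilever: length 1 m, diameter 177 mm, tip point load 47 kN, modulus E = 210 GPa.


I = pi * d^4 / 64 = pi * 177^4 / 64 = 48179574.94 mm^4
L = 1000.0 mm, P = 47000.0 N, E = 210000.0 MPa
delta = P * L^3 / (3 * E * I)
= 47000.0 * 1000.0^3 / (3 * 210000.0 * 48179574.94)
= 1.5484 mm

1.5484 mm


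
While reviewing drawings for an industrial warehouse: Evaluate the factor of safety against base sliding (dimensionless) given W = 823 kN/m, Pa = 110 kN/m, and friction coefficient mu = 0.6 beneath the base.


Resisting force = mu * W = 0.6 * 823 = 493.8 kN/m
FOS = Resisting / Driving = 493.8 / 110
= 4.4891 (dimensionless)

4.4891 (dimensionless)


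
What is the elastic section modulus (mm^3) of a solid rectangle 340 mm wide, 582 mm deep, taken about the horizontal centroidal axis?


S = b * h^2 / 6
= 340 * 582^2 / 6
= 340 * 338724 / 6
= 19194360.0 mm^3

19194360.0 mm^3


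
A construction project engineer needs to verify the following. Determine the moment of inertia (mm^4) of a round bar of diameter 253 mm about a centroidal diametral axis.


r = d / 2 = 253 / 2 = 126.5 mm
I = pi * r^4 / 4 = pi * 126.5^4 / 4
= 201118482.47 mm^4

201118482.47 mm^4


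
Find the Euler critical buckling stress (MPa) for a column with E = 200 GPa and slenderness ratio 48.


sigma_cr = pi^2 * E / lambda^2
= 9.8696 * 200000.0 / 48^2
= 9.8696 * 200000.0 / 2304
= 856.7365 MPa

856.7365 MPa


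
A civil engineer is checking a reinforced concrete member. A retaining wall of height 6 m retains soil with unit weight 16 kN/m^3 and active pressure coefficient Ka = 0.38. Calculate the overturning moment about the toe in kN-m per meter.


Pa = 0.5 * Ka * gamma * H^2
= 0.5 * 0.38 * 16 * 6^2
= 109.44 kN/m
Arm = H / 3 = 6 / 3 = 2.0 m
Mo = Pa * arm = Pa * H / 3 = 109.44 * 6 / 3 = 218.88 kN-m/m

218.88 kN-m/m


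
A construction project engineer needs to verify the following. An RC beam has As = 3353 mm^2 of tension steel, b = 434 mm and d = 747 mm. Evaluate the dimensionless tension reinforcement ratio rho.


rho = As / (b * d)
= 3353 / (434 * 747)
= 3353 / 324198
= 0.010342 (dimensionless)

0.010342 (dimensionless)


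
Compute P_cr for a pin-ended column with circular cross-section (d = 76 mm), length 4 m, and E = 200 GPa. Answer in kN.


I = pi * d^4 / 64 = 1637661.98 mm^4
L = 4000.0 mm
P_cr = pi^2 * E * I / L^2
= 9.8696 * 200000.0 * 1637661.98 / 4000.0^2
= 202038.45 N = 202.0384 kN

202.0384 kN


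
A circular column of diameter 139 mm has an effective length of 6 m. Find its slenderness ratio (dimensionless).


Radius of gyration r = d / 4 = 139 / 4 = 34.75 mm
L_eff = 6000.0 mm
Slenderness ratio = L / r = 6000.0 / 34.75 = 172.66 (dimensionless)

172.66 (dimensionless)


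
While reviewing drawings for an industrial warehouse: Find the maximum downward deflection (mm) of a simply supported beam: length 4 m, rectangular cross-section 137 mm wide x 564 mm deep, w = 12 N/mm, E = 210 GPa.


I = 137 * 564^3 / 12 = 2048220144.0 mm^4
L = 4000.0 mm, w = 12 N/mm, E = 210000.0 MPa
delta = 5 * w * L^4 / (384 * E * I)
= 5 * 12 * 4000.0^4 / (384 * 210000.0 * 2048220144.0)
= 0.093 mm

0.093 mm


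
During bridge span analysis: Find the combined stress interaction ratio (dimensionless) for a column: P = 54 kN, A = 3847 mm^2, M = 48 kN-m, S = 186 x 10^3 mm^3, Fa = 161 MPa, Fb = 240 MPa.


f_a = P / A = 54000.0 / 3847 = 14.0369 MPa
f_b = M / S = 48000000.0 / 186000.0 = 258.0645 MPa
Ratio = f_a / Fa + f_b / Fb
= 14.0369 / 161 + 258.0645 / 240
= 1.1625 (dimensionless)

1.1625 (dimensionless)


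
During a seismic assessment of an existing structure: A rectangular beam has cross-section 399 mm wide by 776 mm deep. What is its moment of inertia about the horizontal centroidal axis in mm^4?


I = b * h^3 / 12
= 399 * 776^3 / 12
= 399 * 467288576 / 12
= 15537345152.0 mm^4

15537345152.0 mm^4


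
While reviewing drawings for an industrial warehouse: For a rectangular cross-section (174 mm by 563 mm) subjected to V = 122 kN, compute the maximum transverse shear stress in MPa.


A = b * h = 174 * 563 = 97962 mm^2
V = 122 kN = 122000.0 N
tau_max = 1.5 * V / A = 1.5 * 122000.0 / 97962
= 1.8681 MPa

1.8681 MPa


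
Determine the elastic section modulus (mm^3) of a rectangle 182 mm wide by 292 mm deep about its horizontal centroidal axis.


S = b * h^2 / 6
= 182 * 292^2 / 6
= 182 * 85264 / 6
= 2586341.33 mm^3

2586341.33 mm^3


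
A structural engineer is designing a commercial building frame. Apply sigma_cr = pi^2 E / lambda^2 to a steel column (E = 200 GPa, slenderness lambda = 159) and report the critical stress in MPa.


sigma_cr = pi^2 * E / lambda^2
= 9.8696 * 200000.0 / 159^2
= 9.8696 * 200000.0 / 25281
= 78.0792 MPa

78.0792 MPa


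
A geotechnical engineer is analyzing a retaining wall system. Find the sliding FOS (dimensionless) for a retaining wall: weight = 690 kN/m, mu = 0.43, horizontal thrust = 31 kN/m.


Resisting force = mu * W = 0.43 * 690 = 296.7 kN/m
FOS = Resisting / Driving = 296.7 / 31
= 9.571 (dimensionless)

9.571 (dimensionless)


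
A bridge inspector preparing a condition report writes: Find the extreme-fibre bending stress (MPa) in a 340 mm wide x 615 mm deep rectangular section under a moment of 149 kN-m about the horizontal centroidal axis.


I = b * h^3 / 12 = 340 * 615^3 / 12 = 6590570625.0 mm^4
y = h / 2 = 615 / 2 = 307.5 mm
M = 149 kN-m = 149000000.0 N-mm
sigma = M * y / I = 149000000.0 * 307.5 / 6590570625.0
= 6.95 MPa

6.95 MPa


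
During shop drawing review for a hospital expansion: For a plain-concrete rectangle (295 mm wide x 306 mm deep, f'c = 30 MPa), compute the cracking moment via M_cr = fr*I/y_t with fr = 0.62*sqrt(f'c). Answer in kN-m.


fr = 0.62 * sqrt(30) = 0.62 * 5.4772 = 3.3959 MPa
I = 295 * 306^3 / 12 = 704376810.0 mm^4
y_t = 153.0 mm
M_cr = fr * I / y_t = 3.3959 * 704376810.0 / 153.0 N-mm
= 15.6338 kN-m

15.6338 kN-m
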